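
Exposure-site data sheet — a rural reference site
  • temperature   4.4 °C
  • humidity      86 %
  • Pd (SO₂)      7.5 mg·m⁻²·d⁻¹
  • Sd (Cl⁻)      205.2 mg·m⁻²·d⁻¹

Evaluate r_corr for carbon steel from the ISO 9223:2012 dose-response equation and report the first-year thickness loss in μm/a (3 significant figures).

carbon steel: f(T) = +0.150·(T−10) [T≤10 °C] = -0.8400
  SO₂ term: 1.77·7.5^0.52·exp(0.02·86-0.8400) = 12.17
  Cl⁻ term: 0.102·205.2^0.62·exp(0.033·86+0.04·4.4) = 56.38
  r_corr = 12.17 + 56.38 = 68.55 μm/a

r_corr = 68.5 μm/a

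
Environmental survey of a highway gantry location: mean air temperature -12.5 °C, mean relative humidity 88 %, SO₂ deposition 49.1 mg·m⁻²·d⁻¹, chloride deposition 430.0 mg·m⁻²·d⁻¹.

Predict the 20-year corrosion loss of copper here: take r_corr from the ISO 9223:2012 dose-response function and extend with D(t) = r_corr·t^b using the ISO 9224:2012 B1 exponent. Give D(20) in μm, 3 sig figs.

copper: f(T) = +0.126·(T−10) [T≤10 °C] = -2.8350
  SO₂ term: 0.0053·49.1^0.26·exp(0.059·88-2.8350) = 0.154
  Cl⁻ term: 0.01025·430.0^0.27·exp(0.036·88+0.049·-12.5) = 0.6786
  sum: 0.154 + 0.6786 → r_corr = 0.8326 μm/a
Long-term exponent b (ISO 9224 Table 2, B1) = 0.667
  D(20) = 0.8326 × 20^0.667 = 0.8326 × 7.375 = 6.141 μm

D(20) = 6.14 μm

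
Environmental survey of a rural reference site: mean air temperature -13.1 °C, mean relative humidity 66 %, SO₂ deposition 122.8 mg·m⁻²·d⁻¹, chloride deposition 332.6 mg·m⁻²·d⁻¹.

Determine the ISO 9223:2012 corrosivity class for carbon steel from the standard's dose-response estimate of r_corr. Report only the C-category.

C2

carbon steel: temperature factor f = +0.150·(-23.1) = -3.4650
  SO₂ term: 1.77·122.8^0.52·exp(0.02·66-3.4650) = 2.528
  Sd branch = 0.102·Sd^0.62·e^(0.033·RH+0.04·T) = 19.52 μm/a
  sum: 2.528 + 19.52 → r_corr = 22.05 μm/a
ISO 9223 Table 2 (carbon steel): 1.3 < 22 ≤ 25 μm/a ⇒ C2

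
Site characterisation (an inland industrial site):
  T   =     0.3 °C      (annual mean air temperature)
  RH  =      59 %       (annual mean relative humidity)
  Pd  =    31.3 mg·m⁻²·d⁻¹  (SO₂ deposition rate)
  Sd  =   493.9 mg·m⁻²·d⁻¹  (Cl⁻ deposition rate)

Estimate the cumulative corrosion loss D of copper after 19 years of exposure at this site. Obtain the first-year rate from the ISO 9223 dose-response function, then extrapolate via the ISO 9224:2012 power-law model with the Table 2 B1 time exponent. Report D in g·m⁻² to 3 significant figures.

copper: f(T) = +0.126·(T−10) [T≤10 °C] = -1.2222
  Pd branch = 0.0053·Pd^0.26·e^(0.059·RH+f) = 0.1242 μm/a
  Cl⁻ term: 0.01025·493.9^0.27·exp(0.036·59+0.049·0.3) = 0.4643
  sum: 0.1242 + 0.4643 → r_corr = 0.5885 μm/a
Long-term exponent b (ISO 9224 Table 2, B1) = 0.667
  D(19) = 0.5885 × 19^0.667 = 0.5885 × 7.127 = 4.195 μm
  Mass loss = 4.195 μm × 8.96 g/cm³ = 37.58 g·m⁻²

D(19) = 37.6 g·m⁻²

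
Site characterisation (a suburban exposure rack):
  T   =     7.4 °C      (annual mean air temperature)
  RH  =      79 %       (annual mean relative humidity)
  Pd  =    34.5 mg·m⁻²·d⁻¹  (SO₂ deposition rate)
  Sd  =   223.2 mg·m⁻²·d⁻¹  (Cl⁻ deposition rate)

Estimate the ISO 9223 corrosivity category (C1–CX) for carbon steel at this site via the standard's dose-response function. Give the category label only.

C5

carbon steel: temperature factor f = +0.150·(-2.6) = -0.3900
  Pd branch = 1.77·Pd^0.52·e^(0.02·RH+f) = 36.68 μm/a
  Cl⁻ term: 0.102·223.2^0.62·exp(0.033·79+0.04·7.4) = 53.16
  sum: 36.68 + 53.16 → r_corr = 89.84 μm/a
Category bounds: 80…200 μm/a bracket r_corr ⇒ C5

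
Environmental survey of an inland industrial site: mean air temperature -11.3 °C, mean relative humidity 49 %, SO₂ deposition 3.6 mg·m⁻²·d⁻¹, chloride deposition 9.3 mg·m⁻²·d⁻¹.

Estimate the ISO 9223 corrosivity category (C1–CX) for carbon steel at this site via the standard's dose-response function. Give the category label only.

C2

carbon steel: f(T) = +0.150·(T−10) [T≤10 °C] = -3.1950
  Pd branch = 1.77·Pd^0.52·e^(0.02·RH+f) = 0.3761 μm/a
  Sd branch = 0.102·Sd^0.62·e^(0.033·RH+0.04·T) = 1.303 μm/a
  r_corr = 0.3761 + 1.303 = 1.679 μm/a
ISO 9223 Table 2 (carbon steel): 1.3 < 1.68 ≤ 25 μm/a ⇒ C2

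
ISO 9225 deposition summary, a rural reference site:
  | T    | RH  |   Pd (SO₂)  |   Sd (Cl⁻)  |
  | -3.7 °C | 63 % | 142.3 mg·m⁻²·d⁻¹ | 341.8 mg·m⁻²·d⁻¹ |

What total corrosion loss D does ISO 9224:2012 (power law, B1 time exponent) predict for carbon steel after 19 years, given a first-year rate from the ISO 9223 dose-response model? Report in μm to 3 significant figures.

D(19) = 171 μm

carbon steel: temperature factor f = +0.150·(-13.7) = -2.0550
  sulphur-dioxide contribution → 10.53 μm/a
  chloride contribution → 26.19 μm/a
  ⇒ r_corr(carbon steel) = 36.72 μm/a
Power-law: D(19) = r_corr · 19^0.523
  D(19) = 36.72 × 19^0.523 = 36.72 × 4.664 = 171.3 μm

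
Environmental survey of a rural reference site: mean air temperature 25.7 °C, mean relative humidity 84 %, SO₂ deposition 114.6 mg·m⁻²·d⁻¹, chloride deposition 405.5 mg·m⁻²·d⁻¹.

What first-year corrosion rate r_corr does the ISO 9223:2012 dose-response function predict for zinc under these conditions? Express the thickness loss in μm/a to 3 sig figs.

zinc: temperature factor f = -0.071·(15.7) = -1.1147
  SO₂ term: 0.0129·114.6^0.44·exp(0.046·84-1.1147) = 1.624
  Cl⁻ term: 0.0175·405.5^0.57·exp(0.008·84+0.085·25.7) = 9.336
  sum: 1.624 + 9.336 → r_corr = 10.96 μm/a

r_corr = 11.0 μm/a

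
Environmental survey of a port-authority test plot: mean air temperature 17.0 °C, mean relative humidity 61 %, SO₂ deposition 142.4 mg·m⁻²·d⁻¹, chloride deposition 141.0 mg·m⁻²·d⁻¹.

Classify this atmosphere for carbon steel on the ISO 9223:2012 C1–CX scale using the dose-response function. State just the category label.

carbon steel: temperature factor f = -0.054·(7.0) = -0.3780
  sulphur-dioxide contribution → 54.13 μm/a
  chloride contribution → 32.41 μm/a
  total first-year rate 86.54 μm/a
86.5 μm/a falls in (80, 200] for carbon steel → category C5

C5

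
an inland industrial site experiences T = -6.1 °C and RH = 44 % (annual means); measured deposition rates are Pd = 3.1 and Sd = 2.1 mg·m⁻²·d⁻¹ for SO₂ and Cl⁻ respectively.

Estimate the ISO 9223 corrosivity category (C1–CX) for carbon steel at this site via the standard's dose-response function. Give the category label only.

C1

carbon steel: T≤10 °C ⇒ hinge +0.150·(-6.1−10) = -2.4150
  sulphur-dioxide contribution → 0.6868 μm/a
  chloride contribution → 0.5408 μm/a
  ⇒ r_corr(carbon steel) = 1.228 μm/a
Category bounds: 0…1.3 μm/a bracket r_corr ⇒ C1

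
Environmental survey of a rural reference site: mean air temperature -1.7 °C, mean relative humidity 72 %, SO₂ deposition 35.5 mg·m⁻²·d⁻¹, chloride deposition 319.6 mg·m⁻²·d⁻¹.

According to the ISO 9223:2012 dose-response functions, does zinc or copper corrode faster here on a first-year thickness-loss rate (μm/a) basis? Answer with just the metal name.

zinc: f(T) = +0.038·(T−10) [T≤10 °C] = -0.4446
  sulphur-dioxide contribution → 1.091 μm/a
  chloride contribution → 0.7212 μm/a
  total first-year rate 1.813 μm/a
copper: f(T) = +0.126·(T−10) [T≤10 °C] = -1.4742
  sulphur-dioxide contribution → 0.2148 μm/a
  chloride contribution → 0.5977 μm/a
  ⇒ r_corr(copper) = 0.8125 μm/a
Ordering by μm/a: zinc (1.81) > copper (0.812)

zinc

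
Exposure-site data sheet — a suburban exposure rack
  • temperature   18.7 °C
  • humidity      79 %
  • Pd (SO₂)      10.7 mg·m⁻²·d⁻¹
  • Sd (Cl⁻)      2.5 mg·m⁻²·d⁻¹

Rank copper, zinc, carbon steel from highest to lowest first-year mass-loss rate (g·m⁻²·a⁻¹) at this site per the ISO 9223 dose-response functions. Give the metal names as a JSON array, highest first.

["carbon steel", "copper", "zinc"]

copper: temperature factor f = -0.080·(8.7) = -0.6960
  SO₂ term: 0.0053·10.7^0.26·exp(0.059·79-0.6960) = 0.5175
  Sd branch = 0.01025·Sd^0.27·e^(0.036·RH+0.049·T) = 0.564 μm/a
  sum: 0.5175 + 0.564 → r_corr = 1.081 μm/a
  mass loss = 1.081 μm/a × 8.96 g/cm³ = 9.69 g·m⁻²·a⁻¹
zinc: temperature factor f = -0.071·(8.7) = -0.6177
  Pd branch = 0.0129·Pd^0.44·e^(0.046·RH+f) = 0.7473 μm/a
  Sd branch = 0.0175·Sd^0.57·e^(0.008·RH+0.085·T) = 0.2721 μm/a
  r_corr = 0.7473 + 0.2721 = 1.019 μm/a
  mass loss = 1.019 μm/a × 7.14 g/cm³ = 7.278 g·m⁻²·a⁻¹
carbon steel: T>10 °C ⇒ hinge -0.054·(18.7−10) = -0.4698
  SO₂ term: 1.77·10.7^0.52·exp(0.02·79-0.4698) = 18.42
  Cl⁻ term: 0.102·2.5^0.62·exp(0.033·79+0.04·18.7) = 5.157
  sum: 18.42 + 5.157 → r_corr = 23.58 μm/a
  mass loss = 23.58 μm/a × 7.85 g/cm³ = 185.1 g·m⁻²·a⁻¹
Ordering by g·m⁻²·a⁻¹: carbon steel (185) > copper (9.69) > zinc (7.28)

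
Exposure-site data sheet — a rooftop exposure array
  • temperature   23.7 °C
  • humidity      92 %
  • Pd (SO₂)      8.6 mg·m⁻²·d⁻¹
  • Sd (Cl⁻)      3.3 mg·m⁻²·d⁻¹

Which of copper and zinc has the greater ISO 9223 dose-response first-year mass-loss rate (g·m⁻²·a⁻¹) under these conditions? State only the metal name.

copper

copper: T>10 °C ⇒ hinge -0.080·(23.7−10) = -1.0960
  sulphur-dioxide contribution → 0.7057 μm/a
  chloride contribution → 1.24 μm/a
  total first-year rate 1.946 μm/a
  mass loss = 1.946 μm/a × 8.96 g/cm³ = 17.43 g·m⁻²·a⁻¹
zinc: f(T) = -0.071·(T−10) [T>10 °C] = -0.9727
  sulphur-dioxide contribution → 0.8655 μm/a
  chloride contribution → 0.5409 μm/a
  total first-year rate 1.406 μm/a
  mass loss = 1.406 μm/a × 7.14 g/cm³ = 10.04 g·m⁻²·a⁻¹
Ordering by g·m⁻²·a⁻¹: copper (17.4) > zinc (10)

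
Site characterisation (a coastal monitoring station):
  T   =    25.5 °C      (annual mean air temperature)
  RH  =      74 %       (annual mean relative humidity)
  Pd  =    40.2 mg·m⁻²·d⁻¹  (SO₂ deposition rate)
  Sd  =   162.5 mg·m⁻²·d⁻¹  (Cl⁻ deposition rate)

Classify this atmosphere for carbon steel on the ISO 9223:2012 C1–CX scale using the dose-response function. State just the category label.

C5

carbon steel: temperature factor f = -0.054·(15.5) = -0.8370
  Pd branch = 1.77·Pd^0.52·e^(0.02·RH+f) = 22.98 μm/a
  Sd branch = 0.102·Sd^0.62·e^(0.033·RH+0.04·T) = 76.36 μm/a
  sum: 22.98 + 76.36 → r_corr = 99.34 μm/a
ISO 9223 Table 2 (carbon steel): 80 < 99.3 ≤ 200 μm/a ⇒ C5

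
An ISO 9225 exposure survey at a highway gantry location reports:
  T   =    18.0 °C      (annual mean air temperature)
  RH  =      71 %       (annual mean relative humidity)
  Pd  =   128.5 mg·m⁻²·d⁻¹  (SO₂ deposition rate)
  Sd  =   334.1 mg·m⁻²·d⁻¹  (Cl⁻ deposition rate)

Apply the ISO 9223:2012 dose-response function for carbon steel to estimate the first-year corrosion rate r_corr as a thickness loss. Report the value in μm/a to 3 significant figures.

carbon steel: T>10 °C ⇒ hinge -0.054·(18.0−10) = -0.4320
  Pd branch = 1.77·Pd^0.52·e^(0.02·RH+f) = 59.39 μm/a
  Cl⁻ term: 0.102·334.1^0.62·exp(0.033·71+0.04·18.0) = 80.1
  r_corr = 59.39 + 80.1 = 139.5 μm/a

r_corr = 139 μm/a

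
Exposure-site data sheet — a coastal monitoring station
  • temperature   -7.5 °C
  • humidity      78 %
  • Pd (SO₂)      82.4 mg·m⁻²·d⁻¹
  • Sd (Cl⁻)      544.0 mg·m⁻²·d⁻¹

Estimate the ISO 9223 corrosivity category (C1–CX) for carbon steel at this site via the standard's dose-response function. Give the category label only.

C4

carbon steel: temperature factor f = +0.150·(-17.5) = -2.6250
  sulphur-dioxide contribution → 6.05 μm/a
  chloride contribution → 49.23 μm/a
  ⇒ r_corr(carbon steel) = 55.28 μm/a
55.3 μm/a falls in (50, 80] for carbon steel → category C4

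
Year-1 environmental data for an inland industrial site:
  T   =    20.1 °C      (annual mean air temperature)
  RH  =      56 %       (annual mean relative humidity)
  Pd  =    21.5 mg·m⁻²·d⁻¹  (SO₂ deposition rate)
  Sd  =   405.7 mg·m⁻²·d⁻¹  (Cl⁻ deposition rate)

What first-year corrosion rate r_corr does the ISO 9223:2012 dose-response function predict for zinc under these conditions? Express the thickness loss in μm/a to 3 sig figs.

zinc: T>10 °C ⇒ hinge -0.071·(20.1−10) = -0.7171
  sulphur-dioxide contribution → 0.3193 μm/a
  chloride contribution → 4.637 μm/a
  total first-year rate 4.957 μm/a

r_corr = 4.96 μm/a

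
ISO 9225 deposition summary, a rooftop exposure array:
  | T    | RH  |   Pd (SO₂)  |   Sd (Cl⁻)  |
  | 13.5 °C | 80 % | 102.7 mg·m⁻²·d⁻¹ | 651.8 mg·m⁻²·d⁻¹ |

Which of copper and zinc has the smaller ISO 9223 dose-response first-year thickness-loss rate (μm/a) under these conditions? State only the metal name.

copper

copper: f(T) = -0.080·(T−10) [T>10 °C] = -0.2800
  Pd branch = 0.0053·Pd^0.26·e^(0.059·RH+f) = 1.498 μm/a
  Sd branch = 0.01025·Sd^0.27·e^(0.036·RH+0.049·T) = 2.035 μm/a
  r_corr = 1.498 + 2.035 = 3.533 μm/a
zinc: f(T) = -0.071·(T−10) [T>10 °C] = -0.2485
  SO₂ term: 0.0129·102.7^0.44·exp(0.046·80-0.2485) = 3.062
  Sd branch = 0.0175·Sd^0.57·e^(0.008·RH+0.085·T) = 4.201 μm/a
  r_corr = 3.062 + 4.201 = 7.263 μm/a
Ordering by μm/a: zinc (7.26) > copper (3.53)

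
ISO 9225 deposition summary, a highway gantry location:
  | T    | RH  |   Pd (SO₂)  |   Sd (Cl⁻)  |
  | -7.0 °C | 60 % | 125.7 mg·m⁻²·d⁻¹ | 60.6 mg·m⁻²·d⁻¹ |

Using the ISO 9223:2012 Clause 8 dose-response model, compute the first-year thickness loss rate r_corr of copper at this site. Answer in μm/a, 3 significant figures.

r_corr = 0.266 μm/a

copper: T≤10 °C ⇒ hinge +0.126·(-7.0−10) = -2.1420
  Pd branch = 0.0053·Pd^0.26·e^(0.059·RH+f) = 0.07538 μm/a
  Cl⁻ term: 0.01025·60.6^0.27·exp(0.036·60+0.049·-7.0) = 0.191
  sum: 0.07538 + 0.191 → r_corr = 0.2664 μm/a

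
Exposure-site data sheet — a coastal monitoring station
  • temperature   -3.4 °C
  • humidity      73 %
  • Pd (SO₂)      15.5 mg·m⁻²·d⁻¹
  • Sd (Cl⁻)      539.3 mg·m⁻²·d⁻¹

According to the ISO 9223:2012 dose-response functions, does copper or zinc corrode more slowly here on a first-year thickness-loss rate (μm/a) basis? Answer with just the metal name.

copper

copper: temperature factor f = +0.126·(-13.4) = -1.6884
  SO₂ term: 0.0053·15.5^0.26·exp(0.059·73-1.6884) = 0.1483
  Sd branch = 0.01025·Sd^0.27·e^(0.036·RH+0.049·T) = 0.6566 μm/a
  r_corr = 0.1483 + 0.6566 = 0.8048 μm/a
zinc: T≤10 °C ⇒ hinge +0.038·(-3.4−10) = -0.5092
  Pd branch = 0.0129·Pd^0.44·e^(0.046·RH+f) = 0.744 μm/a
  Sd branch = 0.0175·Sd^0.57·e^(0.008·RH+0.085·T) = 0.8478 μm/a
  r_corr = 0.744 + 0.8478 = 1.592 μm/a
Ordering by μm/a: zinc (1.59) > copper (0.805)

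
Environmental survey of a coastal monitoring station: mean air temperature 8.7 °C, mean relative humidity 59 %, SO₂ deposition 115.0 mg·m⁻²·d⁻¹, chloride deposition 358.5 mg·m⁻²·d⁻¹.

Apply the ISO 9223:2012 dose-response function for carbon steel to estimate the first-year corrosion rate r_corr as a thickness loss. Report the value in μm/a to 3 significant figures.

carbon steel: T≤10 °C ⇒ hinge +0.150·(8.7−10) = -0.1950
  SO₂ term: 1.77·115.0^0.52·exp(0.02·59-0.1950) = 55.89
  Cl⁻ term: 0.102·358.5^0.62·exp(0.033·59+0.04·8.7) = 38.82
  sum: 55.89 + 38.82 → r_corr = 94.71 μm/a

r_corr = 94.7 μm/a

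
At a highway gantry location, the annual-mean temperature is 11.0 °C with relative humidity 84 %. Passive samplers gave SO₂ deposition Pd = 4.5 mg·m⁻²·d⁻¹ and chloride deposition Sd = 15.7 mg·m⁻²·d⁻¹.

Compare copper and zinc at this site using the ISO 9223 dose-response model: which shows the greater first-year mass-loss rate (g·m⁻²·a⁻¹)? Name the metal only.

copper: temperature factor f = -0.080·(1.0) = -0.0800
  Pd branch = 0.0053·Pd^0.26·e^(0.059·RH+f) = 1.027 μm/a
  Sd branch = 0.01025·Sd^0.27·e^(0.036·RH+0.049·T) = 0.7603 μm/a
  sum: 1.027 + 0.7603 → r_corr = 1.788 μm/a
  mass loss = 1.788 μm/a × 8.96 g/cm³ = 16.02 g·m⁻²·a⁻¹
zinc: temperature factor f = -0.071·(1.0) = -0.0710
  Pd branch = 0.0129·Pd^0.44·e^(0.046·RH+f) = 1.11 μm/a
  Sd branch = 0.0175·Sd^0.57·e^(0.008·RH+0.085·T) = 0.4194 μm/a
  sum: 1.11 + 0.4194 → r_corr = 1.529 μm/a
  mass loss = 1.529 μm/a × 7.14 g/cm³ = 10.92 g·m⁻²·a⁻¹
Ordering by g·m⁻²·a⁻¹: copper (16) > zinc (10.9)

copper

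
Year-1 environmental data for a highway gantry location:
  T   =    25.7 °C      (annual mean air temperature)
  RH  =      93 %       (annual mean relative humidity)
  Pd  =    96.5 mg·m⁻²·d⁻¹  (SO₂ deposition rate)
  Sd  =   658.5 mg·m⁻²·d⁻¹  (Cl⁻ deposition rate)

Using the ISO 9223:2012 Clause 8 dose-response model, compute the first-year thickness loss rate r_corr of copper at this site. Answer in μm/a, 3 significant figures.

r_corr = 7.12 μm/a

copper: temperature factor f = -0.080·(15.7) = -1.2560
  sulphur-dioxide contribution → 1.196 μm/a
  chloride contribution → 5.925 μm/a
  total first-year rate 7.121 μm/a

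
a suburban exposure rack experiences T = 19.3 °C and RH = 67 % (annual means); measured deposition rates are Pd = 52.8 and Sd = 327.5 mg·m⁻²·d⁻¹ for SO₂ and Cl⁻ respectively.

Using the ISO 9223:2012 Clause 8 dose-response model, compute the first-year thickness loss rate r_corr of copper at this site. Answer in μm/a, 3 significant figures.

r_corr = 1.77 μm/a

copper: T>10 °C ⇒ hinge -0.080·(19.3−10) = -0.7440
  Pd branch = 0.0053·Pd^0.26·e^(0.059·RH+f) = 0.368 μm/a
  Sd branch = 0.01025·Sd^0.27·e^(0.036·RH+0.049·T) = 1.406 μm/a
  r_corr = 0.368 + 1.406 = 1.774 μm/a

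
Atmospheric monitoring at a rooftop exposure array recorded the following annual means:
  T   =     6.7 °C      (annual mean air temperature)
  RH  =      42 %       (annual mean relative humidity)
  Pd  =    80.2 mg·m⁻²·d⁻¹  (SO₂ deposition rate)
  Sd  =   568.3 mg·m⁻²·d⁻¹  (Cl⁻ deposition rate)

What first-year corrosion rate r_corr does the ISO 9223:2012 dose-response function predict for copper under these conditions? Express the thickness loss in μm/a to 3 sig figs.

r_corr = 0.488 μm/a

copper: temperature factor f = +0.126·(-3.3) = -0.4158
  Pd branch = 0.0053·Pd^0.26·e^(0.059·RH+f) = 0.1303 μm/a
  Sd branch = 0.01025·Sd^0.27·e^(0.036·RH+0.049·T) = 0.3578 μm/a
  r_corr = 0.1303 + 0.3578 = 0.4881 μm/a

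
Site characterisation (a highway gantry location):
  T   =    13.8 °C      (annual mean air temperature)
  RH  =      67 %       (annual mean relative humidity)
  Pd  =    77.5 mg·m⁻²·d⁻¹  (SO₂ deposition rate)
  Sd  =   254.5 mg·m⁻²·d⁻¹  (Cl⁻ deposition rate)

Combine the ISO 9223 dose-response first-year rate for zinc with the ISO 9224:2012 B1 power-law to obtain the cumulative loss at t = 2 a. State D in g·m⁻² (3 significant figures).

zinc: T>10 °C ⇒ hinge -0.071·(13.8−10) = -0.2698
  sulphur-dioxide contribution → 1.456 μm/a
  chloride contribution → 2.272 μm/a
  ⇒ r_corr(zinc) = 3.729 μm/a
ISO 9224: D(t) = r_corr · t^b with b = 0.813 (zinc, B1)
  D(2) = 3.729 × 2^0.813 = 3.729 × 1.757 = 6.551 μm
  Mass loss = 6.551 μm × 7.14 g/cm³ = 46.77 g·m⁻²

D(2) = 46.8 g·m⁻²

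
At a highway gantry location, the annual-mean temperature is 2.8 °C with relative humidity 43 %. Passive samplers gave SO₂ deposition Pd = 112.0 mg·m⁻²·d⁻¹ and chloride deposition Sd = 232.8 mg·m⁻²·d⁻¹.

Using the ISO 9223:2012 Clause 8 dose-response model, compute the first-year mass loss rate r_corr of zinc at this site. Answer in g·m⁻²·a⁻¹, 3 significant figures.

r_corr = 9.03 g·m⁻²·a⁻¹

zinc: T≤10 °C ⇒ hinge +0.038·(2.8−10) = -0.2736
  SO₂ term: 0.0129·112.0^0.44·exp(0.046·43-0.2736) = 0.5655
  Sd branch = 0.0175·Sd^0.57·e^(0.008·RH+0.085·T) = 0.6998 μm/a
  sum: 0.5655 + 0.6998 → r_corr = 1.265 μm/a
Convert to mass loss: 1.265 μm/a × 7.14 g/cm³ = 9.035 g·m⁻²·a⁻¹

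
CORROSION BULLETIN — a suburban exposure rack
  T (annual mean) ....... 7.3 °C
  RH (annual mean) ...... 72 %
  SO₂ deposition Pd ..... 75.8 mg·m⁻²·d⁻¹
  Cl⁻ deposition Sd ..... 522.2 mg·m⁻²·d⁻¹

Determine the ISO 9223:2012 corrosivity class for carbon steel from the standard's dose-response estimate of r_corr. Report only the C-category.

C5

carbon steel: temperature factor f = +0.150·(-2.7) = -0.4050
  SO₂ term: 1.77·75.8^0.52·exp(0.02·72-0.4050) = 47.3
  Cl⁻ term: 0.102·522.2^0.62·exp(0.033·72+0.04·7.3) = 71.18
  sum: 47.3 + 71.18 → r_corr = 118.5 μm/a
ISO 9223 Table 2 (carbon steel): 80 < 118 ≤ 200 μm/a ⇒ C5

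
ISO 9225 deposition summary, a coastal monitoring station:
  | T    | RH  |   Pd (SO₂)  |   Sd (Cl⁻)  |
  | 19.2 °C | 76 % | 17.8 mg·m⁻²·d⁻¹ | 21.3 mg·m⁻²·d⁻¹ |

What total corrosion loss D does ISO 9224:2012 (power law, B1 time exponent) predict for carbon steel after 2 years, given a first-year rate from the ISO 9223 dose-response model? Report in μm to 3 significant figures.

carbon steel: T>10 °C ⇒ hinge -0.054·(19.2−10) = -0.4968
  sulphur-dioxide contribution → 22.01 μm/a
  chloride contribution → 17.99 μm/a
  total first-year rate 39.99 μm/a
ISO 9224: D(t) = r_corr · t^b with b = 0.523 (carbon steel, B1)
  D(2) = 39.99 × 2^0.523 = 39.99 × 1.437 = 57.47 μm

D(2) = 57.5 μm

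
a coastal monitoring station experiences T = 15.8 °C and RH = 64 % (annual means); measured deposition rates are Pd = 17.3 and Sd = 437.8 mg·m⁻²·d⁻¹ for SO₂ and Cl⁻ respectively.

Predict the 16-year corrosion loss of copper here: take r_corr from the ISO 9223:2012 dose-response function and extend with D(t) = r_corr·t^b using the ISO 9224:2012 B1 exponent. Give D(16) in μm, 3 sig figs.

D(16) = 9.25 μm

copper: f(T) = -0.080·(T−10) [T>10 °C] = -0.4640
  SO₂ term: 0.0053·17.3^0.26·exp(0.059·64-0.4640) = 0.3052
  Sd branch = 0.01025·Sd^0.27·e^(0.036·RH+0.049·T) = 1.15 μm/a
  r_corr = 0.3052 + 1.15 = 1.455 μm/a
Power-law: D(16) = r_corr · 16^0.667
  D(16) = 1.455 × 16^0.667 = 1.455 × 6.355 = 9.249 μm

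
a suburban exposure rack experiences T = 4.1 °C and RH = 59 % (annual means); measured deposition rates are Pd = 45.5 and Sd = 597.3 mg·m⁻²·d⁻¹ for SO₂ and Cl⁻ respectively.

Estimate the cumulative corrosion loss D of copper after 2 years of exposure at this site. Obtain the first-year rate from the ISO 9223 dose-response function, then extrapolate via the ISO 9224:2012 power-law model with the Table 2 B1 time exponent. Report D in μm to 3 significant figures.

D(2) = 1.29 μm

copper: temperature factor f = +0.126·(-5.9) = -0.7434
  SO₂ term: 0.0053·45.5^0.26·exp(0.059·59-0.7434) = 0.2209
  Cl⁻ term: 0.01025·597.3^0.27·exp(0.036·59+0.049·4.1) = 0.5888
  sum: 0.2209 + 0.5888 → r_corr = 0.8098 μm/a
Power-law: D(2) = r_corr · 2^0.667
  D(2) = 0.8098 × 2^0.667 = 0.8098 × 1.588 = 1.286 μm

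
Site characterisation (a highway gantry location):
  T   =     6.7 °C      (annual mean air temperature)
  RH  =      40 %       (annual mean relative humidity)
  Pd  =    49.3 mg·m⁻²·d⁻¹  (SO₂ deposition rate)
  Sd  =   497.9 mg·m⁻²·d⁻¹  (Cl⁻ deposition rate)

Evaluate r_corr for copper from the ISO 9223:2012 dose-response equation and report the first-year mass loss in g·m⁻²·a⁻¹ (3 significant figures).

r_corr = 3.79 g·m⁻²·a⁻¹

copper: temperature factor f = +0.126·(-3.3) = -0.4158
  Pd branch = 0.0053·Pd^0.26·e^(0.059·RH+f) = 0.102 μm/a
  Sd branch = 0.01025·Sd^0.27·e^(0.036·RH+0.049·T) = 0.3213 μm/a
  r_corr = 0.102 + 0.3213 = 0.4233 μm/a
Convert to mass loss: 0.4233 μm/a × 8.96 g/cm³ = 3.793 g·m⁻²·a⁻¹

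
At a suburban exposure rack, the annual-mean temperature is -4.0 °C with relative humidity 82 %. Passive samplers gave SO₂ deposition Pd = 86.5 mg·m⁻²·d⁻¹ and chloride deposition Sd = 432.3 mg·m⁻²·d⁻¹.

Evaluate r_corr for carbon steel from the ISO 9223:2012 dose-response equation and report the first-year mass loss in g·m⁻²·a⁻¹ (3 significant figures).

r_corr = 529 g·m⁻²·a⁻¹

carbon steel: f(T) = +0.150·(T−10) [T≤10 °C] = -2.1000
  sulphur-dioxide contribution → 11.36 μm/a
  chloride contribution → 56.04 μm/a
  total first-year rate 67.4 μm/a
Convert to mass loss: 67.4 μm/a × 7.85 g/cm³ = 529.1 g·m⁻²·a⁻¹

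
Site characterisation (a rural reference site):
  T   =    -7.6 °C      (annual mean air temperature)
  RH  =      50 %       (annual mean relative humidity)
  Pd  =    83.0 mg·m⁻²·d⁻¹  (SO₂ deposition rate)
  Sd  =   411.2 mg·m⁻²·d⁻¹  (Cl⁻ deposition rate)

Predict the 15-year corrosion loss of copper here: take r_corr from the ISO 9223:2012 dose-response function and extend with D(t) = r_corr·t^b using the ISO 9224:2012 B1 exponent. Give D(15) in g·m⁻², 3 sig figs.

D(15) = 13.7 g·m⁻²

copper: temperature factor f = +0.126·(-17.6) = -2.2176
  sulphur-dioxide contribution → 0.03478 μm/a
  chloride contribution → 0.217 μm/a
  ⇒ r_corr(copper) = 0.2518 μm/a
Long-term exponent b (ISO 9224 Table 2, B1) = 0.667
  D(15) = 0.2518 × 15^0.667 = 0.2518 × 6.088 = 1.533 μm
  Mass loss = 1.533 μm × 8.96 g/cm³ = 13.74 g·m⁻²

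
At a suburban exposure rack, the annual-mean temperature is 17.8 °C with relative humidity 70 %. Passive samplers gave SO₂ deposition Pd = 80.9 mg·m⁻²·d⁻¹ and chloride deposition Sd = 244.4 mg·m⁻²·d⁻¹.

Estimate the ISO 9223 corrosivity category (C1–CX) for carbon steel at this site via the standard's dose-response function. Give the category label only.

carbon steel: T>10 °C ⇒ hinge -0.054·(17.8−10) = -0.4212
  sulphur-dioxide contribution → 46.26 μm/a
  chloride contribution → 63.34 μm/a
  ⇒ r_corr(carbon steel) = 109.6 μm/a
Category bounds: 80…200 μm/a bracket r_corr ⇒ C5

C5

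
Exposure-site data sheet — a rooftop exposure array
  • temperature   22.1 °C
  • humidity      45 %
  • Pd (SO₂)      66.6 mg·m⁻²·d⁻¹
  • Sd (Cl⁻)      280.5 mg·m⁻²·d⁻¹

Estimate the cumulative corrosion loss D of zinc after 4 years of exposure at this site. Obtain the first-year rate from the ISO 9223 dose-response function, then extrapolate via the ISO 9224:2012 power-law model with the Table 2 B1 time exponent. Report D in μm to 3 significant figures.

D(4) = 13.4 μm

zinc: f(T) = -0.071·(T−10) [T>10 °C] = -0.8591
  SO₂ term: 0.0129·66.6^0.44·exp(0.046·45-0.8591) = 0.2747
  Sd branch = 0.0175·Sd^0.57·e^(0.008·RH+0.085·T) = 4.079 μm/a
  sum: 0.2747 + 4.079 → r_corr = 4.353 μm/a
ISO 9224: D(t) = r_corr · t^b with b = 0.813 (zinc, B1)
  D(4) = 4.353 × 4^0.813 = 4.353 × 3.087 = 13.44 μm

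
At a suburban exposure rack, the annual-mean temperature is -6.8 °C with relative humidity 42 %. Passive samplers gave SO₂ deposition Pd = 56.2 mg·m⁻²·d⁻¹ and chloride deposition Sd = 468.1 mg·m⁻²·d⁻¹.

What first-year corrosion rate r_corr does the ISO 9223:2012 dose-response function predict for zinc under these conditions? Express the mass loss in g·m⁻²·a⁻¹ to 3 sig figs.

zinc: f(T) = +0.038·(T−10) [T≤10 °C] = -0.6384
  Pd branch = 0.0129·Pd^0.44·e^(0.046·RH+f) = 0.2769 μm/a
  Cl⁻ term: 0.0175·468.1^0.57·exp(0.008·42+0.085·-6.8) = 0.4571
  sum: 0.2769 + 0.4571 → r_corr = 0.734 μm/a
Convert to mass loss: 0.734 μm/a × 7.14 g/cm³ = 5.241 g·m⁻²·a⁻¹

r_corr = 5.24 g·m⁻²·a⁻¹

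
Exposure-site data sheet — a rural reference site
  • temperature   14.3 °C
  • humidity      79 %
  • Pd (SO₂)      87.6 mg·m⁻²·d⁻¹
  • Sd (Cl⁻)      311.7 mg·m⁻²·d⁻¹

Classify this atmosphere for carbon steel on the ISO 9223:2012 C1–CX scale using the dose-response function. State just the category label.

carbon steel: T>10 °C ⇒ hinge -0.054·(14.3−10) = -0.2322
  Pd branch = 1.77·Pd^0.52·e^(0.02·RH+f) = 69.73 μm/a
  Sd branch = 0.102·Sd^0.62·e^(0.033·RH+0.04·T) = 86.17 μm/a
  r_corr = 69.73 + 86.17 = 155.9 μm/a
Category bounds: 80…200 μm/a bracket r_corr ⇒ C5

C5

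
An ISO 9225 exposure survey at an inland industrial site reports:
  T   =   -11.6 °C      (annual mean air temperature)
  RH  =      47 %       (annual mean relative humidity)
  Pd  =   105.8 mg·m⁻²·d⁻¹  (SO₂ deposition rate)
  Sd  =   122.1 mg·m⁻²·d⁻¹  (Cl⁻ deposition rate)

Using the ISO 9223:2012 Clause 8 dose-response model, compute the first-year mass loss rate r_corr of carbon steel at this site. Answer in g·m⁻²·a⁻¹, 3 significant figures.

carbon steel: T≤10 °C ⇒ hinge +0.150·(-11.6−10) = -3.2400
  Pd branch = 1.77·Pd^0.52·e^(0.02·RH+f) = 2.004 μm/a
  Cl⁻ term: 0.102·122.1^0.62·exp(0.033·47+0.04·-11.6) = 5.949
  r_corr = 2.004 + 5.949 = 7.953 μm/a
Convert to mass loss: 7.953 μm/a × 7.85 g/cm³ = 62.43 g·m⁻²·a⁻¹

r_corr = 62.4 g·m⁻²·a⁻¹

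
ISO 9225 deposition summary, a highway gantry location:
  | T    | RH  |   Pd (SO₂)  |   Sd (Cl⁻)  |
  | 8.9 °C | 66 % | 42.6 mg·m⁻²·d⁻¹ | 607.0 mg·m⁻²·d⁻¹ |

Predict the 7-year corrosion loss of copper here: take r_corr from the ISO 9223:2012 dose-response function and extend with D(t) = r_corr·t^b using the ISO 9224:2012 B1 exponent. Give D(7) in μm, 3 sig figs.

copper: T≤10 °C ⇒ hinge +0.126·(8.9−10) = -0.1386
  SO₂ term: 0.0053·42.6^0.26·exp(0.059·66-0.1386) = 0.601
  Cl⁻ term: 0.01025·607.0^0.27·exp(0.036·66+0.049·8.9) = 0.9626
  sum: 0.601 + 0.9626 → r_corr = 1.564 μm/a
ISO 9224: D(t) = r_corr · t^b with b = 0.667 (copper, B1)
  D(7) = 1.564 × 7^0.667 = 1.564 × 3.662 = 5.726 μm

D(7) = 5.73 μm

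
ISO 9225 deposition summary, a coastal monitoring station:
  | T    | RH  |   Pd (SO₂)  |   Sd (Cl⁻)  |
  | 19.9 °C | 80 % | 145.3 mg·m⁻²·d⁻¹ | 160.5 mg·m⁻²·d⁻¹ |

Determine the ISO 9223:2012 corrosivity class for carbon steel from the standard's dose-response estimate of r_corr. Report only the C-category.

carbon steel: temperature factor f = -0.054·(9.9) = -0.5346
  sulphur-dioxide contribution → 68.4 μm/a
  chloride contribution → 73.83 μm/a
  ⇒ r_corr(carbon steel) = 142.2 μm/a
Category bounds: 80…200 μm/a bracket r_corr ⇒ C5

C5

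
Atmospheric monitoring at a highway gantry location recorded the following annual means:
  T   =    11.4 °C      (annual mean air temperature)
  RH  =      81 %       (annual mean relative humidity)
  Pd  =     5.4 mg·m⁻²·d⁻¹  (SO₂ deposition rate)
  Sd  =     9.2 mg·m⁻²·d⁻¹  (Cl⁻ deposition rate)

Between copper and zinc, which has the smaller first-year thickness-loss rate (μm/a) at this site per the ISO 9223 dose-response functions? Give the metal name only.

zinc

copper: f(T) = -0.080·(T−10) [T>10 °C] = -0.1120
  Pd branch = 0.0053·Pd^0.26·e^(0.059·RH+f) = 0.8741 μm/a
  Sd branch = 0.01025·Sd^0.27·e^(0.036·RH+0.049·T) = 0.6025 μm/a
  r_corr = 0.8741 + 0.6025 = 1.477 μm/a
zinc: temperature factor f = -0.071·(1.4) = -0.0994
  SO₂ term: 0.0129·5.4^0.44·exp(0.046·81-0.0994) = 1.018
  Sd branch = 0.0175·Sd^0.57·e^(0.008·RH+0.085·T) = 0.3124 μm/a
  sum: 1.018 + 0.3124 → r_corr = 1.331 μm/a
Ordering by μm/a: copper (1.48) > zinc (1.33)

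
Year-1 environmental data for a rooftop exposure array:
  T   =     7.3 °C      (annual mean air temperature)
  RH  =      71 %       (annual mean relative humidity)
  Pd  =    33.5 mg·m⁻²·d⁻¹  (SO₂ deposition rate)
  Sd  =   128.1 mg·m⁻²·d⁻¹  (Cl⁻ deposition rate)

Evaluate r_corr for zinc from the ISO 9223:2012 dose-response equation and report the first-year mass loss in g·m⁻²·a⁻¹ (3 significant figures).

r_corr = 16.7 g·m⁻²·a⁻¹

zinc: T≤10 °C ⇒ hinge +0.038·(7.3−10) = -0.1026
  sulphur-dioxide contribution → 1.43 μm/a
  chloride contribution → 0.9131 μm/a
  ⇒ r_corr(zinc) = 2.343 μm/a
Convert to mass loss: 2.343 μm/a × 7.14 g/cm³ = 16.73 g·m⁻²·a⁻¹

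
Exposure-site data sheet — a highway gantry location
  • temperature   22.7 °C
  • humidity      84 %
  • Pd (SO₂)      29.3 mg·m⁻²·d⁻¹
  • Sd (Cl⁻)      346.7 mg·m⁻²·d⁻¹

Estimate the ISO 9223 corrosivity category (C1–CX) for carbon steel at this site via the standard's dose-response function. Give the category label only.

carbon steel: f(T) = -0.054·(T−10) [T>10 °C] = -0.6858
  Pd branch = 1.77·Pd^0.52·e^(0.02·RH+f) = 27.7 μm/a
  Sd branch = 0.102·Sd^0.62·e^(0.033·RH+0.04·T) = 151.9 μm/a
  sum: 27.7 + 151.9 → r_corr = 179.6 μm/a
ISO 9223 Table 2 (carbon steel): 80 < 180 ≤ 200 μm/a ⇒ C5

C5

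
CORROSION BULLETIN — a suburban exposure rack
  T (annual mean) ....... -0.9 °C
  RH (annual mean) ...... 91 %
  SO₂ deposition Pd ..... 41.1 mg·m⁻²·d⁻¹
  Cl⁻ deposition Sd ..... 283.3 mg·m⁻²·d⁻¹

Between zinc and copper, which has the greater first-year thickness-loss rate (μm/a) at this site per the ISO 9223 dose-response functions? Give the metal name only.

zinc: f(T) = +0.038·(T−10) [T≤10 °C] = -0.4142
  sulphur-dioxide contribution → 2.876 μm/a
  chloride contribution → 0.839 μm/a
  ⇒ r_corr(zinc) = 3.715 μm/a
copper: temperature factor f = +0.126·(-10.9) = -1.3734
  sulphur-dioxide contribution → 0.7571 μm/a
  chloride contribution → 1.192 μm/a
  ⇒ r_corr(copper) = 1.949 μm/a
Ordering by μm/a: zinc (3.71) > copper (1.95)

zinc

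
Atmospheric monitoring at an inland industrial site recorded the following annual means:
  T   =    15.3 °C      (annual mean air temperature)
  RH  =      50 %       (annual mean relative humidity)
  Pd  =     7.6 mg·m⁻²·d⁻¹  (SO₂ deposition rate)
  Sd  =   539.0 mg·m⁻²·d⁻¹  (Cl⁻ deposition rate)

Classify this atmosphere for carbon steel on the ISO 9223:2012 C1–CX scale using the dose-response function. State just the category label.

carbon steel: T>10 °C ⇒ hinge -0.054·(15.3−10) = -0.2862
  Pd branch = 1.77·Pd^0.52·e^(0.02·RH+f) = 10.38 μm/a
  Sd branch = 0.102·Sd^0.62·e^(0.033·RH+0.04·T) = 48.37 μm/a
  r_corr = 10.38 + 48.37 = 58.74 μm/a
58.7 μm/a falls in (50, 80] for carbon steel → category C4

C4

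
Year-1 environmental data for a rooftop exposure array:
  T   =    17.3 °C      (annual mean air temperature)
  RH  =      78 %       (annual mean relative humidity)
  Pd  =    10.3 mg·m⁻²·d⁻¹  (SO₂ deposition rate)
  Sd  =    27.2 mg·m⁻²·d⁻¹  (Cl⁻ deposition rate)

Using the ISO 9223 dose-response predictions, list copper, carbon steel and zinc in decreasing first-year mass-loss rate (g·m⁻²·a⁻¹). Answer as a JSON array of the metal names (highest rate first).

["carbon steel", "copper", "zinc"]

copper: temperature factor f = -0.080·(7.3) = -0.5840
  sulphur-dioxide contribution → 0.5403 μm/a
  chloride contribution → 0.9676 μm/a
  total first-year rate 1.508 μm/a
  mass loss = 1.508 μm/a × 8.96 g/cm³ = 13.51 g·m⁻²·a⁻¹
carbon steel: f(T) = -0.054·(T−10) [T>10 °C] = -0.3942
  sulphur-dioxide contribution → 19.1 μm/a
  chloride contribution → 20.72 μm/a
  ⇒ r_corr(carbon steel) = 39.82 μm/a
  mass loss = 39.82 μm/a × 7.85 g/cm³ = 312.6 g·m⁻²·a⁻¹
zinc: T>10 °C ⇒ hinge -0.071·(17.3−10) = -0.5183
  sulphur-dioxide contribution → 0.7752 μm/a
  chloride contribution → 0.9341 μm/a
  ⇒ r_corr(zinc) = 1.709 μm/a
  mass loss = 1.709 μm/a × 7.14 g/cm³ = 12.2 g·m⁻²·a⁻¹
Ordering by g·m⁻²·a⁻¹: carbon steel (313) > copper (13.5) > zinc (12.2)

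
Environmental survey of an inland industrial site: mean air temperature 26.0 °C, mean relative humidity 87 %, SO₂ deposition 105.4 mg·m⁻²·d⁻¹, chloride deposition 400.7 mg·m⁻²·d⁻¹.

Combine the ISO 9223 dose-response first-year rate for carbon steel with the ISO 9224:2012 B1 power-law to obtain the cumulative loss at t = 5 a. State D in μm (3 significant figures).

carbon steel: f(T) = -0.054·(T−10) [T>10 °C] = -0.8640
  Pd branch = 1.77·Pd^0.52·e^(0.02·RH+f) = 47.9 μm/a
  Cl⁻ term: 0.102·400.7^0.62·exp(0.033·87+0.04·26.0) = 209.4
  sum: 47.9 + 209.4 → r_corr = 257.2 μm/a
Long-term exponent b (ISO 9224 Table 2, B1) = 0.523
  D(5) = 257.2 × 5^0.523 = 257.2 × 2.32 = 596.9 μm

D(5) = 597 μm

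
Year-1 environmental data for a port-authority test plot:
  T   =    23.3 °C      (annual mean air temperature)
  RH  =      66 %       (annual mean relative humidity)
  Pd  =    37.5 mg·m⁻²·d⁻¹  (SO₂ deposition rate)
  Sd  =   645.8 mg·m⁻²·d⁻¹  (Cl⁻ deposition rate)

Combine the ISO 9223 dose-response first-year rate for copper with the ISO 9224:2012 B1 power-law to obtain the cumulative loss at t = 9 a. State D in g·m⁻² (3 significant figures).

copper: temperature factor f = -0.080·(13.3) = -1.0640
  Pd branch = 0.0053·Pd^0.26·e^(0.059·RH+f) = 0.2305 μm/a
  Cl⁻ term: 0.01025·645.8^0.27·exp(0.036·66+0.049·23.3) = 1.982
  sum: 0.2305 + 1.982 → r_corr = 2.213 μm/a
Power-law: D(9) = r_corr · 9^0.667
  D(9) = 2.213 × 9^0.667 = 2.213 × 4.33 = 9.581 μm
  Mass loss = 9.581 μm × 8.96 g/cm³ = 85.85 g·m⁻²

D(9) = 85.8 g·m⁻²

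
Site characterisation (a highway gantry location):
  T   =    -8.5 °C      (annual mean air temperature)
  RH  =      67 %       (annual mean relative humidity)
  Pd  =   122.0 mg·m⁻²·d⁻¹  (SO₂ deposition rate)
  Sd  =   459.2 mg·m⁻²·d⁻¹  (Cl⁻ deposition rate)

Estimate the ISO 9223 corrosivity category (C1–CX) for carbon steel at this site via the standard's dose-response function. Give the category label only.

carbon steel: temperature factor f = +0.150·(-18.5) = -2.7750
  SO₂ term: 1.77·122.0^0.52·exp(0.02·67-2.7750) = 5.125
  Cl⁻ term: 0.102·459.2^0.62·exp(0.033·67+0.04·-8.5) = 29.62
  r_corr = 5.125 + 29.62 = 34.75 μm/a
ISO 9223 Table 2 (carbon steel): 25 < 34.7 ≤ 50 μm/a ⇒ C3

C3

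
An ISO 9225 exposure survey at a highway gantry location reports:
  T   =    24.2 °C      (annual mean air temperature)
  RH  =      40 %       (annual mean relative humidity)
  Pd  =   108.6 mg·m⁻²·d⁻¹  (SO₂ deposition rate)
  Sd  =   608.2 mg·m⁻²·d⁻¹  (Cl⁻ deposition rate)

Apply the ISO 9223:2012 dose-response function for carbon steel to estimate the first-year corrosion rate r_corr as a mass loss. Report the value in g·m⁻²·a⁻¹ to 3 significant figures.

carbon steel: f(T) = -0.054·(T−10) [T>10 °C] = -0.7668
  SO₂ term: 1.77·108.6^0.52·exp(0.02·40-0.7668) = 20.94
  Sd branch = 0.102·Sd^0.62·e^(0.033·RH+0.04·T) = 53.5 μm/a
  r_corr = 20.94 + 53.5 = 74.44 μm/a
Convert to mass loss: 74.44 μm/a × 7.85 g/cm³ = 584.4 g·m⁻²·a⁻¹

r_corr = 584 g·m⁻²·a⁻¹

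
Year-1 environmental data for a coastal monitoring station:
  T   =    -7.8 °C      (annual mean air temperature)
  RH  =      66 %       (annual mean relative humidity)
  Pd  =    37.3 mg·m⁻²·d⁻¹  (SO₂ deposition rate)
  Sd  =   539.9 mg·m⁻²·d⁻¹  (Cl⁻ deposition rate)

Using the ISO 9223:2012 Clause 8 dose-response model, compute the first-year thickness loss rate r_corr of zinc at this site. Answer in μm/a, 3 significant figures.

zinc: f(T) = +0.038·(T−10) [T≤10 °C] = -0.6764
  sulphur-dioxide contribution → 0.6713 μm/a
  chloride contribution → 0.5519 μm/a
  ⇒ r_corr(zinc) = 1.223 μm/a

r_corr = 1.22 μm/a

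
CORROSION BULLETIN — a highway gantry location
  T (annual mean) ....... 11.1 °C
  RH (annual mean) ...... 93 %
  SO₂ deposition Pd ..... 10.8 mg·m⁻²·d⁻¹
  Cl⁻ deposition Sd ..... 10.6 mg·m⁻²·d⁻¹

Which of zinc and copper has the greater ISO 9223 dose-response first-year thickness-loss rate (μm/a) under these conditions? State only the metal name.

copper

zinc: T>10 °C ⇒ hinge -0.071·(11.1−10) = -0.0781
  SO₂ term: 0.0129·10.8^0.44·exp(0.046·93-0.0781) = 2.451
  Sd branch = 0.0175·Sd^0.57·e^(0.008·RH+0.085·T) = 0.3634 μm/a
  sum: 2.451 + 0.3634 → r_corr = 2.814 μm/a
copper: temperature factor f = -0.080·(1.1) = -0.0880
  SO₂ term: 0.0053·10.8^0.26·exp(0.059·93-0.0880) = 2.176
  Sd branch = 0.01025·Sd^0.27·e^(0.036·RH+0.049·T) = 0.9501 μm/a
  sum: 2.176 + 0.9501 → r_corr = 3.126 μm/a
Ordering by μm/a: copper (3.13) > zinc (2.81)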